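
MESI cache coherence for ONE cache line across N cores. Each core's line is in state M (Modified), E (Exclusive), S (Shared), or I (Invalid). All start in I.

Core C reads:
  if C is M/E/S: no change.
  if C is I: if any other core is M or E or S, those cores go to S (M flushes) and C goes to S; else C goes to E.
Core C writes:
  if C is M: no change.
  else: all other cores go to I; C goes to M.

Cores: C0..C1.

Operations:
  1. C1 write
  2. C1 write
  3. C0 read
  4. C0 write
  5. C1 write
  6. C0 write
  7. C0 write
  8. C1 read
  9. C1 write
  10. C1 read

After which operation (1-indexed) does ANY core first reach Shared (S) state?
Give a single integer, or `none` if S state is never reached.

Answer: 3

Derivation:
Op 1: C1 write [C1 write: invalidate none -> C1=M] -> [I,M]
Op 2: C1 write [C1 write: already M (modified), no change] -> [I,M]
Op 3: C0 read [C0 read from I: others=['C1=M'] -> C0=S, others downsized to S] -> [S,S]
  -> First S state at op 3; remaining ops need not be traced.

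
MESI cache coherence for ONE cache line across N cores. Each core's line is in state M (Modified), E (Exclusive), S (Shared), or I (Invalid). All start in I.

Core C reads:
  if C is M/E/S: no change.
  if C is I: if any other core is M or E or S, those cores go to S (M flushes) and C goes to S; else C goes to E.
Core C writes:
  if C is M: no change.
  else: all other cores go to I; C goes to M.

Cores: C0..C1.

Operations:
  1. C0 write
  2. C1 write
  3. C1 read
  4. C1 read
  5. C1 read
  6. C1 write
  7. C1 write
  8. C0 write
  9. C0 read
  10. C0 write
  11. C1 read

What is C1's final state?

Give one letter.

Op 1: C0 write [C0 write: invalidate none -> C0=M] -> [M,I]
Op 2: C1 write [C1 write: invalidate ['C0=M'] -> C1=M] -> [I,M]
Op 3: C1 read [C1 read: already in M, no change] -> [I,M]
Op 4: C1 read [C1 read: already in M, no change] -> [I,M]
Op 5: C1 read [C1 read: already in M, no change] -> [I,M]
Op 6: C1 write [C1 write: already M (modified), no change] -> [I,M]
Op 7: C1 write [C1 write: already M (modified), no change] -> [I,M]
Op 8: C0 write [C0 write: invalidate ['C1=M'] -> C0=M] -> [M,I]
Op 9: C0 read [C0 read: already in M, no change] -> [M,I]
Op 10: C0 write [C0 write: already M (modified), no change] -> [M,I]
Op 11: C1 read [C1 read from I: others=['C0=M'] -> C1=S, others downsized to S] -> [S,S]

Answer: S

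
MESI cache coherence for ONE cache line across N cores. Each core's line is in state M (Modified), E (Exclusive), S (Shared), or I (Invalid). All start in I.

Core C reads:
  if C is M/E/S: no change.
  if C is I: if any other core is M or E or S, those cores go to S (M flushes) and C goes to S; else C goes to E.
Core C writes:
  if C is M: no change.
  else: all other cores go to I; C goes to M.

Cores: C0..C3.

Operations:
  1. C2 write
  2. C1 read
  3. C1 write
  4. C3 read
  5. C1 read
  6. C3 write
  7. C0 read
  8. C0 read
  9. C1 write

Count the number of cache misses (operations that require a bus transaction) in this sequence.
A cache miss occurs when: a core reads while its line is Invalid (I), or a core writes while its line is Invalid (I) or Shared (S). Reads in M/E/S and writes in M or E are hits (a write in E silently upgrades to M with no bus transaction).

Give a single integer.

Answer: 7

Derivation:
Op 1: C2 write [C2 write: invalidate none -> C2=M] -> [I,I,M,I] [MISS #1: write from I]
Op 2: C1 read [C1 read from I: others=['C2=M'] -> C1=S, others downsized to S] -> [I,S,S,I] [MISS #2: read from I]
Op 3: C1 write [C1 write: invalidate ['C2=S'] -> C1=M] -> [I,M,I,I] [MISS #3: write from S]
Op 4: C3 read [C3 read from I: others=['C1=M'] -> C3=S, others downsized to S] -> [I,S,I,S] [MISS #4: read from I]
Op 5: C1 read [C1 read: already in S, no change] -> [I,S,I,S] [hit: read from S]
Op 6: C3 write [C3 write: invalidate ['C1=S'] -> C3=M] -> [I,I,I,M] [MISS #5: write from S]
Op 7: C0 read [C0 read from I: others=['C3=M'] -> C0=S, others downsized to S] -> [S,I,I,S] [MISS #6: read from I]
Op 8: C0 read [C0 read: already in S, no change] -> [S,I,I,S] [hit: read from S]
Op 9: C1 write [C1 write: invalidate ['C0=S', 'C3=S'] -> C1=M] -> [I,M,I,I] [MISS #7: write from I]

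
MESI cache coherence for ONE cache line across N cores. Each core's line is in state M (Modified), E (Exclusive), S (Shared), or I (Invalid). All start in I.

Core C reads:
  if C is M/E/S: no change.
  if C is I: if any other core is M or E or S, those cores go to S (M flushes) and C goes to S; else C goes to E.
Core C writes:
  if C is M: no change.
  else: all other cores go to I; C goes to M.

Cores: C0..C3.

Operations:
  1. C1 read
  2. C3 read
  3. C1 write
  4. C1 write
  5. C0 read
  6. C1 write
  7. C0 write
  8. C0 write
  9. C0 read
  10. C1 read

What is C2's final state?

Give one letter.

Answer: I

Derivation:
Op 1: C1 read [C1 read from I: no other sharers -> C1=E (exclusive)] -> [I,E,I,I]
Op 2: C3 read [C3 read from I: others=['C1=E'] -> C3=S, others downsized to S] -> [I,S,I,S]
Op 3: C1 write [C1 write: invalidate ['C3=S'] -> C1=M] -> [I,M,I,I]
Op 4: C1 write [C1 write: already M (modified), no change] -> [I,M,I,I]
Op 5: C0 read [C0 read from I: others=['C1=M'] -> C0=S, others downsized to S] -> [S,S,I,I]
Op 6: C1 write [C1 write: invalidate ['C0=S'] -> C1=M] -> [I,M,I,I]
Op 7: C0 write [C0 write: invalidate ['C1=M'] -> C0=M] -> [M,I,I,I]
Op 8: C0 write [C0 write: already M (modified), no change] -> [M,I,I,I]
Op 9: C0 read [C0 read: already in M, no change] -> [M,I,I,I]
Op 10: C1 read [C1 read from I: others=['C0=M'] -> C1=S, others downsized to S] -> [S,S,I,I]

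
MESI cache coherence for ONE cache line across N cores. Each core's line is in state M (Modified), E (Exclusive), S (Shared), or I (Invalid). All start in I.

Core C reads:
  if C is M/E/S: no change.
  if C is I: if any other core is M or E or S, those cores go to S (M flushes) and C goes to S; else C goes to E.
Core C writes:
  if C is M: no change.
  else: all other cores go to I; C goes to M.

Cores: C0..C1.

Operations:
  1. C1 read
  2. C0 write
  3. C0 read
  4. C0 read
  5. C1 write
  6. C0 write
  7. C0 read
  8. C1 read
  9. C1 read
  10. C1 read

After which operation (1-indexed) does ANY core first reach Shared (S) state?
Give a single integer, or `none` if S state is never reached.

Op 1: C1 read [C1 read from I: no other sharers -> C1=E (exclusive)] -> [I,E]
Op 2: C0 write [C0 write: invalidate ['C1=E'] -> C0=M] -> [M,I]
Op 3: C0 read [C0 read: already in M, no change] -> [M,I]
Op 4: C0 read [C0 read: already in M, no change] -> [M,I]
Op 5: C1 write [C1 write: invalidate ['C0=M'] -> C1=M] -> [I,M]
Op 6: C0 write [C0 write: invalidate ['C1=M'] -> C0=M] -> [M,I]
Op 7: C0 read [C0 read: already in M, no change] -> [M,I]
Op 8: C1 read [C1 read from I: others=['C0=M'] -> C1=S, others downsized to S] -> [S,S]
  -> First S state at op 8; remaining ops need not be traced.

Answer: 8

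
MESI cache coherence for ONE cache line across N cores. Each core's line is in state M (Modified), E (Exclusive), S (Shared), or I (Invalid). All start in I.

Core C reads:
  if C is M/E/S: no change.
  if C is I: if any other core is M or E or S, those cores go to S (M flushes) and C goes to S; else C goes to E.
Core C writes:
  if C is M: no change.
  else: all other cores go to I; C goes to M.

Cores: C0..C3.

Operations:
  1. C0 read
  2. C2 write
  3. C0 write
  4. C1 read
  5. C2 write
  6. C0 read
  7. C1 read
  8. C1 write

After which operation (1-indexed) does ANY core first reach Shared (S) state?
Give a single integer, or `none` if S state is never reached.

Op 1: C0 read [C0 read from I: no other sharers -> C0=E (exclusive)] -> [E,I,I,I]
Op 2: C2 write [C2 write: invalidate ['C0=E'] -> C2=M] -> [I,I,M,I]
Op 3: C0 write [C0 write: invalidate ['C2=M'] -> C0=M] -> [M,I,I,I]
Op 4: C1 read [C1 read from I: others=['C0=M'] -> C1=S, others downsized to S] -> [S,S,I,I]
  -> First S state at op 4; remaining ops need not be traced.

Answer: 4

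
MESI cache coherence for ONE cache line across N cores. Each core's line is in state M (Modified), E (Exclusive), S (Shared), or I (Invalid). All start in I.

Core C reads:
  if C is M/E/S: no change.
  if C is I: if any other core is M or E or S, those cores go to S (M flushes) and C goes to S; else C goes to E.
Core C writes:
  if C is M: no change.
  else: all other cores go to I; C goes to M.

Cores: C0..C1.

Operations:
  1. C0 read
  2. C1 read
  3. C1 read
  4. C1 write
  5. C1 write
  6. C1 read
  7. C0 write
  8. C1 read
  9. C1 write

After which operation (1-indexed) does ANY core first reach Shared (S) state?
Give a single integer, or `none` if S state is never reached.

Op 1: C0 read [C0 read from I: no other sharers -> C0=E (exclusive)] -> [E,I]
Op 2: C1 read [C1 read from I: others=['C0=E'] -> C1=S, others downsized to S] -> [S,S]
  -> First S state at op 2; remaining ops need not be traced.

Answer: 2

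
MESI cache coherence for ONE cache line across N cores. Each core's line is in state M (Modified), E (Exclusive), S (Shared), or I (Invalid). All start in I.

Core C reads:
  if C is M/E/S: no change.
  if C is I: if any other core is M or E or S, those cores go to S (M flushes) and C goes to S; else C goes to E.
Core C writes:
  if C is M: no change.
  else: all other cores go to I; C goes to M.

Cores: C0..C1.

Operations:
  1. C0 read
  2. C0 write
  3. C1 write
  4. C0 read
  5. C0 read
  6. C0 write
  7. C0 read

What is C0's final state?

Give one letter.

Op 1: C0 read [C0 read from I: no other sharers -> C0=E (exclusive)] -> [E,I]
Op 2: C0 write [C0 write: invalidate none -> C0=M] -> [M,I]
Op 3: C1 write [C1 write: invalidate ['C0=M'] -> C1=M] -> [I,M]
Op 4: C0 read [C0 read from I: others=['C1=M'] -> C0=S, others downsized to S] -> [S,S]
Op 5: C0 read [C0 read: already in S, no change] -> [S,S]
Op 6: C0 write [C0 write: invalidate ['C1=S'] -> C0=M] -> [M,I]
Op 7: C0 read [C0 read: already in M, no change] -> [M,I]

Answer: M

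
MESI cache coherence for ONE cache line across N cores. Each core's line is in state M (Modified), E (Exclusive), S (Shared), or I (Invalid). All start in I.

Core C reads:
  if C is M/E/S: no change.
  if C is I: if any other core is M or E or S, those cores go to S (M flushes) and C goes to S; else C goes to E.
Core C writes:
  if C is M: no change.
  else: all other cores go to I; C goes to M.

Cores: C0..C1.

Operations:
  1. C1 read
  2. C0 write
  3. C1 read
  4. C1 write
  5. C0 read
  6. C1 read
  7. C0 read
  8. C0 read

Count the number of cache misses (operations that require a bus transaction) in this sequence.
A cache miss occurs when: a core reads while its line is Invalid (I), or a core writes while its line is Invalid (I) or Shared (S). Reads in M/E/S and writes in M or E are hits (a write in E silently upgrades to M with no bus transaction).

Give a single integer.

Op 1: C1 read [C1 read from I: no other sharers -> C1=E (exclusive)] -> [I,E] [MISS #1: read from I]
Op 2: C0 write [C0 write: invalidate ['C1=E'] -> C0=M] -> [M,I] [MISS #2: write from I]
Op 3: C1 read [C1 read from I: others=['C0=M'] -> C1=S, others downsized to S] -> [S,S] [MISS #3: read from I]
Op 4: C1 write [C1 write: invalidate ['C0=S'] -> C1=M] -> [I,M] [MISS #4: write from S]
Op 5: C0 read [C0 read from I: others=['C1=M'] -> C0=S, others downsized to S] -> [S,S] [MISS #5: read from I]
Op 6: C1 read [C1 read: already in S, no change] -> [S,S] [hit: read from S]
Op 7: C0 read [C0 read: already in S, no change] -> [S,S] [hit: read from S]
Op 8: C0 read [C0 read: already in S, no change] -> [S,S] [hit: read from S]

Answer: 5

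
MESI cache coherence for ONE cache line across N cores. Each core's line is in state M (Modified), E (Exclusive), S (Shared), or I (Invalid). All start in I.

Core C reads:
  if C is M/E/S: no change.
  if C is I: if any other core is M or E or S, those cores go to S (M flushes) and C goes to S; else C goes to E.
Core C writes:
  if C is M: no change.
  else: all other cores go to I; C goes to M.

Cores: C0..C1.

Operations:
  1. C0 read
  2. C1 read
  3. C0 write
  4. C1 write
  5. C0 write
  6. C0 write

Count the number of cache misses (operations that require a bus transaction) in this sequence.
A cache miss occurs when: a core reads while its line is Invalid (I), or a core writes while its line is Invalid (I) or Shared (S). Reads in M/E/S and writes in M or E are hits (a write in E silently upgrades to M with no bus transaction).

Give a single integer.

Op 1: C0 read [C0 read from I: no other sharers -> C0=E (exclusive)] -> [E,I] [MISS #1: read from I]
Op 2: C1 read [C1 read from I: others=['C0=E'] -> C1=S, others downsized to S] -> [S,S] [MISS #2: read from I]
Op 3: C0 write [C0 write: invalidate ['C1=S'] -> C0=M] -> [M,I] [MISS #3: write from S]
Op 4: C1 write [C1 write: invalidate ['C0=M'] -> C1=M] -> [I,M] [MISS #4: write from I]
Op 5: C0 write [C0 write: invalidate ['C1=M'] -> C0=M] -> [M,I] [MISS #5: write from I]
Op 6: C0 write [C0 write: already M (modified), no change] -> [M,I] [hit: write from M]

Answer: 5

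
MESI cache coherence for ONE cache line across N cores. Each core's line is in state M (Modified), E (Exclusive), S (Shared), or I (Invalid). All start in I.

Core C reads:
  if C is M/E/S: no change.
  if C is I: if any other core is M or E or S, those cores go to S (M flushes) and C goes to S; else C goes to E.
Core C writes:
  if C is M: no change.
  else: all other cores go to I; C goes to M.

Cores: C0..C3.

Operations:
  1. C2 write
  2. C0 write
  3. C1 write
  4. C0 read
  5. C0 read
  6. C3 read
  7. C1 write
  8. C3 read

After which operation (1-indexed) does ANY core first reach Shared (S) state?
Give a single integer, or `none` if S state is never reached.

Op 1: C2 write [C2 write: invalidate none -> C2=M] -> [I,I,M,I]
Op 2: C0 write [C0 write: invalidate ['C2=M'] -> C0=M] -> [M,I,I,I]
Op 3: C1 write [C1 write: invalidate ['C0=M'] -> C1=M] -> [I,M,I,I]
Op 4: C0 read [C0 read from I: others=['C1=M'] -> C0=S, others downsized to S] -> [S,S,I,I]
  -> First S state at op 4; remaining ops need not be traced.

Answer: 4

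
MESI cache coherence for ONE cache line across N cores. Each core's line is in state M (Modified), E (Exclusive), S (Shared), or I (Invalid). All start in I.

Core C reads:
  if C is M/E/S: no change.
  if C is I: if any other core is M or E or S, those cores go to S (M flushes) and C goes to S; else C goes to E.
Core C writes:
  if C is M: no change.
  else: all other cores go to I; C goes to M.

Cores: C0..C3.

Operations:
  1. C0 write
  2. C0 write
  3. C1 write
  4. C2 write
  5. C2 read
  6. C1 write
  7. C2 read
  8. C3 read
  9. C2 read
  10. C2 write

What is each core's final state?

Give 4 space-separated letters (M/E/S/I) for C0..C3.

Answer: I I M I

Derivation:
Op 1: C0 write [C0 write: invalidate none -> C0=M] -> [M,I,I,I]
Op 2: C0 write [C0 write: already M (modified), no change] -> [M,I,I,I]
Op 3: C1 write [C1 write: invalidate ['C0=M'] -> C1=M] -> [I,M,I,I]
Op 4: C2 write [C2 write: invalidate ['C1=M'] -> C2=M] -> [I,I,M,I]
Op 5: C2 read [C2 read: already in M, no change] -> [I,I,M,I]
Op 6: C1 write [C1 write: invalidate ['C2=M'] -> C1=M] -> [I,M,I,I]
Op 7: C2 read [C2 read from I: others=['C1=M'] -> C2=S, others downsized to S] -> [I,S,S,I]
Op 8: C3 read [C3 read from I: others=['C1=S', 'C2=S'] -> C3=S, others downsized to S] -> [I,S,S,S]
Op 9: C2 read [C2 read: already in S, no change] -> [I,S,S,S]
Op 10: C2 write [C2 write: invalidate ['C1=S', 'C3=S'] -> C2=M] -> [I,I,M,I]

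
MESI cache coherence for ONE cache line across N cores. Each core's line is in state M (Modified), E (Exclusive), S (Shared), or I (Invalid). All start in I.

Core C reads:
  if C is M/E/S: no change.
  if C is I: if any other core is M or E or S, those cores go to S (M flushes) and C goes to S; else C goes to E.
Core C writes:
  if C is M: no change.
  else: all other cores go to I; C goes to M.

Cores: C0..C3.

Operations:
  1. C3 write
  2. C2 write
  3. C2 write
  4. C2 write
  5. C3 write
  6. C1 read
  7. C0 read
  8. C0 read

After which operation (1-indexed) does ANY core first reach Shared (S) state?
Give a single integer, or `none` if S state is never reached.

Op 1: C3 write [C3 write: invalidate none -> C3=M] -> [I,I,I,M]
Op 2: C2 write [C2 write: invalidate ['C3=M'] -> C2=M] -> [I,I,M,I]
Op 3: C2 write [C2 write: already M (modified), no change] -> [I,I,M,I]
Op 4: C2 write [C2 write: already M (modified), no change] -> [I,I,M,I]
Op 5: C3 write [C3 write: invalidate ['C2=M'] -> C3=M] -> [I,I,I,M]
Op 6: C1 read [C1 read from I: others=['C3=M'] -> C1=S, others downsized to S] -> [I,S,I,S]
  -> First S state at op 6; remaining ops need not be traced.

Answer: 6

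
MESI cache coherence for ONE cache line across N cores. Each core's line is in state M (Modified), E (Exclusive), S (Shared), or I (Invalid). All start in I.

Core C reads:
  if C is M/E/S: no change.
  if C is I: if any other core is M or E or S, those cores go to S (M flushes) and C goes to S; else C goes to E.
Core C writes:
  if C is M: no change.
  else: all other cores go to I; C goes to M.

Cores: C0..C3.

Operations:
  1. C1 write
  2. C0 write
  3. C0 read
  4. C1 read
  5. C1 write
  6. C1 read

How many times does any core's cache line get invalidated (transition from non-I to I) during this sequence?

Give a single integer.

Op 1: C1 write [C1 write: invalidate none -> C1=M] -> [I,M,I,I] (invalidations this op: 0; running total: 0)
Op 2: C0 write [C0 write: invalidate ['C1=M'] -> C0=M] -> [M,I,I,I] (invalidations this op: 1; running total: 1)
Op 3: C0 read [C0 read: already in M, no change] -> [M,I,I,I] (invalidations this op: 0; running total: 1)
Op 4: C1 read [C1 read from I: others=['C0=M'] -> C1=S, others downsized to S] -> [S,S,I,I] (invalidations this op: 0; running total: 1)
Op 5: C1 write [C1 write: invalidate ['C0=S'] -> C1=M] -> [I,M,I,I] (invalidations this op: 1; running total: 2)
Op 6: C1 read [C1 read: already in M, no change] -> [I,M,I,I] (invalidations this op: 0; running total: 2)

Answer: 2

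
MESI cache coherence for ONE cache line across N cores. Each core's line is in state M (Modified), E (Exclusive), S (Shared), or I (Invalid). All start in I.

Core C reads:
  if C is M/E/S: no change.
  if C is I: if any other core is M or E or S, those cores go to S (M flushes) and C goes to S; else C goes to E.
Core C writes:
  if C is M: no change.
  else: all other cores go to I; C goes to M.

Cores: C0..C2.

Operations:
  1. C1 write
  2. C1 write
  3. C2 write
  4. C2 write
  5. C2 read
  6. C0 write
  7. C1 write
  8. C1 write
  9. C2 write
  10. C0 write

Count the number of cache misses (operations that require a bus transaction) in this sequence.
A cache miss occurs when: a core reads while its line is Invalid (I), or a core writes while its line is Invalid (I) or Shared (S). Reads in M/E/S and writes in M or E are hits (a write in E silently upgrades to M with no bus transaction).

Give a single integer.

Answer: 6

Derivation:
Op 1: C1 write [C1 write: invalidate none -> C1=M] -> [I,M,I] [MISS #1: write from I]
Op 2: C1 write [C1 write: already M (modified), no change] -> [I,M,I] [hit: write from M]
Op 3: C2 write [C2 write: invalidate ['C1=M'] -> C2=M] -> [I,I,M] [MISS #2: write from I]
Op 4: C2 write [C2 write: already M (modified), no change] -> [I,I,M] [hit: write from M]
Op 5: C2 read [C2 read: already in M, no change] -> [I,I,M] [hit: read from M]
Op 6: C0 write [C0 write: invalidate ['C2=M'] -> C0=M] -> [M,I,I] [MISS #3: write from I]
Op 7: C1 write [C1 write: invalidate ['C0=M'] -> C1=M] -> [I,M,I] [MISS #4: write from I]
Op 8: C1 write [C1 write: already M (modified), no change] -> [I,M,I] [hit: write from M]
Op 9: C2 write [C2 write: invalidate ['C1=M'] -> C2=M] -> [I,I,M] [MISS #5: write from I]
Op 10: C0 write [C0 write: invalidate ['C2=M'] -> C0=M] -> [M,I,I] [MISS #6: write from I]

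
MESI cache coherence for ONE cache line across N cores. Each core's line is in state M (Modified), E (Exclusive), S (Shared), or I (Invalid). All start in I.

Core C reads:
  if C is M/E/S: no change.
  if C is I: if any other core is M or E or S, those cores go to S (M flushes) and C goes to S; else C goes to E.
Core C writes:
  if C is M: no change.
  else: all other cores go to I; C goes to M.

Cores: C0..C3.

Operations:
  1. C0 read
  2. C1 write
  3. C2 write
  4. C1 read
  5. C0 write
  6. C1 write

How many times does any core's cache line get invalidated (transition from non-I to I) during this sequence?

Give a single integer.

Op 1: C0 read [C0 read from I: no other sharers -> C0=E (exclusive)] -> [E,I,I,I] (invalidations this op: 0; running total: 0)
Op 2: C1 write [C1 write: invalidate ['C0=E'] -> C1=M] -> [I,M,I,I] (invalidations this op: 1; running total: 1)
Op 3: C2 write [C2 write: invalidate ['C1=M'] -> C2=M] -> [I,I,M,I] (invalidations this op: 1; running total: 2)
Op 4: C1 read [C1 read from I: others=['C2=M'] -> C1=S, others downsized to S] -> [I,S,S,I] (invalidations this op: 0; running total: 2)
Op 5: C0 write [C0 write: invalidate ['C1=S', 'C2=S'] -> C0=M] -> [M,I,I,I] (invalidations this op: 2; running total: 4)
Op 6: C1 write [C1 write: invalidate ['C0=M'] -> C1=M] -> [I,M,I,I] (invalidations this op: 1; running total: 5)

Answer: 5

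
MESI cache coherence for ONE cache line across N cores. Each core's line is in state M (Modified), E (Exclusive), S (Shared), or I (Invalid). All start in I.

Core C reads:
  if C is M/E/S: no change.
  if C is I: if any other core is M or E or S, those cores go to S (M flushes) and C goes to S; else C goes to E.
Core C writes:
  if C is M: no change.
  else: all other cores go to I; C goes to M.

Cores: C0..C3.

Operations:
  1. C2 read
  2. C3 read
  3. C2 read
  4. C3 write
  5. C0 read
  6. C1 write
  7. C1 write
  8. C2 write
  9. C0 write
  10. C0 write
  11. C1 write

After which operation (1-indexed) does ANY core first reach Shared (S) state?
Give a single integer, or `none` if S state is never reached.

Op 1: C2 read [C2 read from I: no other sharers -> C2=E (exclusive)] -> [I,I,E,I]
Op 2: C3 read [C3 read from I: others=['C2=E'] -> C3=S, others downsized to S] -> [I,I,S,S]
  -> First S state at op 2; remaining ops need not be traced.

Answer: 2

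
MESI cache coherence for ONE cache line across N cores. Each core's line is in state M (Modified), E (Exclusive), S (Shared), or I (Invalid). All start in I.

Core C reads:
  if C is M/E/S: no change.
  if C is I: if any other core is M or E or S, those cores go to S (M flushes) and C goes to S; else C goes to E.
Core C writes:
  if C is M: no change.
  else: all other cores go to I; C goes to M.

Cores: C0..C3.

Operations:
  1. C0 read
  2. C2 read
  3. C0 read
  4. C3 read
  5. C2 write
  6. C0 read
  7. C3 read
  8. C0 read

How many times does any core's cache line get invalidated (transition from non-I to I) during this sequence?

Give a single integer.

Answer: 2

Derivation:
Op 1: C0 read [C0 read from I: no other sharers -> C0=E (exclusive)] -> [E,I,I,I] (invalidations this op: 0; running total: 0)
Op 2: C2 read [C2 read from I: others=['C0=E'] -> C2=S, others downsized to S] -> [S,I,S,I] (invalidations this op: 0; running total: 0)
Op 3: C0 read [C0 read: already in S, no change] -> [S,I,S,I] (invalidations this op: 0; running total: 0)
Op 4: C3 read [C3 read from I: others=['C0=S', 'C2=S'] -> C3=S, others downsized to S] -> [S,I,S,S] (invalidations this op: 0; running total: 0)
Op 5: C2 write [C2 write: invalidate ['C0=S', 'C3=S'] -> C2=M] -> [I,I,M,I] (invalidations this op: 2; running total: 2)
Op 6: C0 read [C0 read from I: others=['C2=M'] -> C0=S, others downsized to S] -> [S,I,S,I] (invalidations this op: 0; running total: 2)
Op 7: C3 read [C3 read from I: others=['C0=S', 'C2=S'] -> C3=S, others downsized to S] -> [S,I,S,S] (invalidations this op: 0; running total: 2)
Op 8: C0 read [C0 read: already in S, no change] -> [S,I,S,S] (invalidations this op: 0; running total: 2)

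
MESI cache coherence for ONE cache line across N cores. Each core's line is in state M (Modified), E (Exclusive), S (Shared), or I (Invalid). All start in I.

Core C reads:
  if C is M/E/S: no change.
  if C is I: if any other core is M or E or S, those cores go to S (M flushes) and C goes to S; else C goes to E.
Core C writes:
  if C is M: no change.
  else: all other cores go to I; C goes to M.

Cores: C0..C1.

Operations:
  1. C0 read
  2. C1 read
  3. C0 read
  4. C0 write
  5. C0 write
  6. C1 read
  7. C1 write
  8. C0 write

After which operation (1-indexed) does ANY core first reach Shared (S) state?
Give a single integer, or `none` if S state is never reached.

Op 1: C0 read [C0 read from I: no other sharers -> C0=E (exclusive)] -> [E,I]
Op 2: C1 read [C1 read from I: others=['C0=E'] -> C1=S, others downsized to S] -> [S,S]
  -> First S state at op 2; remaining ops need not be traced.

Answer: 2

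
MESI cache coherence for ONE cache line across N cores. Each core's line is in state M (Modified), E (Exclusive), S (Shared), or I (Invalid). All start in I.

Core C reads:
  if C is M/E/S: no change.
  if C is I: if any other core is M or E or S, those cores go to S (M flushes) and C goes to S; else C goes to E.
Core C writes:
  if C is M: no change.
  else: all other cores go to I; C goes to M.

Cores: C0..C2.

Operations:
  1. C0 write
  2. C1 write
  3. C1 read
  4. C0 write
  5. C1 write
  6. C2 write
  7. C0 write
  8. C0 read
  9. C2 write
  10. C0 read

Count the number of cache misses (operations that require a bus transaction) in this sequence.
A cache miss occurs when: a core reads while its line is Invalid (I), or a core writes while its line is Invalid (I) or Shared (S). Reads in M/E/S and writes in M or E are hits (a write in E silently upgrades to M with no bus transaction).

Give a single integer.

Answer: 8

Derivation:
Op 1: C0 write [C0 write: invalidate none -> C0=M] -> [M,I,I] [MISS #1: write from I]
Op 2: C1 write [C1 write: invalidate ['C0=M'] -> C1=M] -> [I,M,I] [MISS #2: write from I]
Op 3: C1 read [C1 read: already in M, no change] -> [I,M,I] [hit: read from M]
Op 4: C0 write [C0 write: invalidate ['C1=M'] -> C0=M] -> [M,I,I] [MISS #3: write from I]
Op 5: C1 write [C1 write: invalidate ['C0=M'] -> C1=M] -> [I,M,I] [MISS #4: write from I]
Op 6: C2 write [C2 write: invalidate ['C1=M'] -> C2=M] -> [I,I,M] [MISS #5: write from I]
Op 7: C0 write [C0 write: invalidate ['C2=M'] -> C0=M] -> [M,I,I] [MISS #6: write from I]
Op 8: C0 read [C0 read: already in M, no change] -> [M,I,I] [hit: read from M]
Op 9: C2 write [C2 write: invalidate ['C0=M'] -> C2=M] -> [I,I,M] [MISS #7: write from I]
Op 10: C0 read [C0 read from I: others=['C2=M'] -> C0=S, others downsized to S] -> [S,I,S] [MISS #8: read from I]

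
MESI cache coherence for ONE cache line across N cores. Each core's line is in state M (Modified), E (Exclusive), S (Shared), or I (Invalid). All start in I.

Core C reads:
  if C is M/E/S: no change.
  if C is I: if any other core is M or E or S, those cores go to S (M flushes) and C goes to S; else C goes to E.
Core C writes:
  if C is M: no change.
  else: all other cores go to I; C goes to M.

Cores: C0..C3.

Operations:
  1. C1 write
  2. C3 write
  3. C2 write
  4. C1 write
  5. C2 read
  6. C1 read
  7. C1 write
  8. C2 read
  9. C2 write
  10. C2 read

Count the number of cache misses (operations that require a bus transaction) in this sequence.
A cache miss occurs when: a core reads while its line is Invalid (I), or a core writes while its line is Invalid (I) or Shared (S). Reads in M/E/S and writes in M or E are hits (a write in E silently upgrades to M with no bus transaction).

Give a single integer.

Answer: 8

Derivation:
Op 1: C1 write [C1 write: invalidate none -> C1=M] -> [I,M,I,I] [MISS #1: write from I]
Op 2: C3 write [C3 write: invalidate ['C1=M'] -> C3=M] -> [I,I,I,M] [MISS #2: write from I]
Op 3: C2 write [C2 write: invalidate ['C3=M'] -> C2=M] -> [I,I,M,I] [MISS #3: write from I]
Op 4: C1 write [C1 write: invalidate ['C2=M'] -> C1=M] -> [I,M,I,I] [MISS #4: write from I]
Op 5: C2 read [C2 read from I: others=['C1=M'] -> C2=S, others downsized to S] -> [I,S,S,I] [MISS #5: read from I]
Op 6: C1 read [C1 read: already in S, no change] -> [I,S,S,I] [hit: read from S]
Op 7: C1 write [C1 write: invalidate ['C2=S'] -> C1=M] -> [I,M,I,I] [MISS #6: write from S]
Op 8: C2 read [C2 read from I: others=['C1=M'] -> C2=S, others downsized to S] -> [I,S,S,I] [MISS #7: read from I]
Op 9: C2 write [C2 write: invalidate ['C1=S'] -> C2=M] -> [I,I,M,I] [MISS #8: write from S]
Op 10: C2 read [C2 read: already in M, no change] -> [I,I,M,I] [hit: read from M]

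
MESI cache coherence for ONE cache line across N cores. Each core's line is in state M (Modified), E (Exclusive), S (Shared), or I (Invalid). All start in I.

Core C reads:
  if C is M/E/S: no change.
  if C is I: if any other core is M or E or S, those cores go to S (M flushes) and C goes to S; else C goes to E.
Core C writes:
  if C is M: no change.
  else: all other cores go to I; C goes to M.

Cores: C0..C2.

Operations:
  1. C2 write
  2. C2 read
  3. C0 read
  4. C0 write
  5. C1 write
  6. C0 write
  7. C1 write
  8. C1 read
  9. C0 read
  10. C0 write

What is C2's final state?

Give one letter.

Op 1: C2 write [C2 write: invalidate none -> C2=M] -> [I,I,M]
Op 2: C2 read [C2 read: already in M, no change] -> [I,I,M]
Op 3: C0 read [C0 read from I: others=['C2=M'] -> C0=S, others downsized to S] -> [S,I,S]
Op 4: C0 write [C0 write: invalidate ['C2=S'] -> C0=M] -> [M,I,I]
Op 5: C1 write [C1 write: invalidate ['C0=M'] -> C1=M] -> [I,M,I]
Op 6: C0 write [C0 write: invalidate ['C1=M'] -> C0=M] -> [M,I,I]
Op 7: C1 write [C1 write: invalidate ['C0=M'] -> C1=M] -> [I,M,I]
Op 8: C1 read [C1 read: already in M, no change] -> [I,M,I]
Op 9: C0 read [C0 read from I: others=['C1=M'] -> C0=S, others downsized to S] -> [S,S,I]
Op 10: C0 write [C0 write: invalidate ['C1=S'] -> C0=M] -> [M,I,I]

Answer: I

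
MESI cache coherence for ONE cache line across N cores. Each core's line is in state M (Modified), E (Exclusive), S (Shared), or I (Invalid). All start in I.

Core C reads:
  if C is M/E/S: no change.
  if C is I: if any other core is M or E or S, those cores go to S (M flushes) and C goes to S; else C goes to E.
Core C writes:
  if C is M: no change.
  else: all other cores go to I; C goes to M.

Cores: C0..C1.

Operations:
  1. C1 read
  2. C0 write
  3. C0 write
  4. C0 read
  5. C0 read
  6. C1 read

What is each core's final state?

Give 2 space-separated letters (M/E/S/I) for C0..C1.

Answer: S S

Derivation:
Op 1: C1 read [C1 read from I: no other sharers -> C1=E (exclusive)] -> [I,E]
Op 2: C0 write [C0 write: invalidate ['C1=E'] -> C0=M] -> [M,I]
Op 3: C0 write [C0 write: already M (modified), no change] -> [M,I]
Op 4: C0 read [C0 read: already in M, no change] -> [M,I]
Op 5: C0 read [C0 read: already in M, no change] -> [M,I]
Op 6: C1 read [C1 read from I: others=['C0=M'] -> C1=S, others downsized to S] -> [S,S]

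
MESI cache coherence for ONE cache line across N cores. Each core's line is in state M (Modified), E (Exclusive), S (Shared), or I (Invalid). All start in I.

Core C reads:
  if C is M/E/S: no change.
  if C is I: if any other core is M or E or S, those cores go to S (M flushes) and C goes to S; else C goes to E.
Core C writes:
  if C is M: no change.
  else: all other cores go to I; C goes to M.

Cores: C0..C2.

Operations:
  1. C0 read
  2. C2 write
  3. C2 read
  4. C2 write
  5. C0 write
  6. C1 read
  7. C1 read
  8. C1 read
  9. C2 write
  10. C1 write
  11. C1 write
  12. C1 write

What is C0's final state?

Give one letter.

Op 1: C0 read [C0 read from I: no other sharers -> C0=E (exclusive)] -> [E,I,I]
Op 2: C2 write [C2 write: invalidate ['C0=E'] -> C2=M] -> [I,I,M]
Op 3: C2 read [C2 read: already in M, no change] -> [I,I,M]
Op 4: C2 write [C2 write: already M (modified), no change] -> [I,I,M]
Op 5: C0 write [C0 write: invalidate ['C2=M'] -> C0=M] -> [M,I,I]
Op 6: C1 read [C1 read from I: others=['C0=M'] -> C1=S, others downsized to S] -> [S,S,I]
Op 7: C1 read [C1 read: already in S, no change] -> [S,S,I]
Op 8: C1 read [C1 read: already in S, no change] -> [S,S,I]
Op 9: C2 write [C2 write: invalidate ['C0=S', 'C1=S'] -> C2=M] -> [I,I,M]
Op 10: C1 write [C1 write: invalidate ['C2=M'] -> C1=M] -> [I,M,I]
Op 11: C1 write [C1 write: already M (modified), no change] -> [I,M,I]
Op 12: C1 write [C1 write: already M (modified), no change] -> [I,M,I]

Answer: I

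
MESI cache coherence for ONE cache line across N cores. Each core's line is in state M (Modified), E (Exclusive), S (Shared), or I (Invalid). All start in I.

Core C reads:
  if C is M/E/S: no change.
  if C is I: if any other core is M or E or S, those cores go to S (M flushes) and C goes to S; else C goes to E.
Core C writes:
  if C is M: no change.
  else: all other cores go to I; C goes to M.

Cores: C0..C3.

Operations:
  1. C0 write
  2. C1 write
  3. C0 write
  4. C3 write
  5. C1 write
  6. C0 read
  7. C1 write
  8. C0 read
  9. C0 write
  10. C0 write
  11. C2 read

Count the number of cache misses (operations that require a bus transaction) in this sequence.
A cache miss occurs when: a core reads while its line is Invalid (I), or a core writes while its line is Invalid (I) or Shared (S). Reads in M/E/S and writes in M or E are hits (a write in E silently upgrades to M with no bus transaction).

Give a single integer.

Answer: 10

Derivation:
Op 1: C0 write [C0 write: invalidate none -> C0=M] -> [M,I,I,I] [MISS #1: write from I]
Op 2: C1 write [C1 write: invalidate ['C0=M'] -> C1=M] -> [I,M,I,I] [MISS #2: write from I]
Op 3: C0 write [C0 write: invalidate ['C1=M'] -> C0=M] -> [M,I,I,I] [MISS #3: write from I]
Op 4: C3 write [C3 write: invalidate ['C0=M'] -> C3=M] -> [I,I,I,M] [MISS #4: write from I]
Op 5: C1 write [C1 write: invalidate ['C3=M'] -> C1=M] -> [I,M,I,I] [MISS #5: write from I]
Op 6: C0 read [C0 read from I: others=['C1=M'] -> C0=S, others downsized to S] -> [S,S,I,I] [MISS #6: read from I]
Op 7: C1 write [C1 write: invalidate ['C0=S'] -> C1=M] -> [I,M,I,I] [MISS #7: write from S]
Op 8: C0 read [C0 read from I: others=['C1=M'] -> C0=S, others downsized to S] -> [S,S,I,I] [MISS #8: read from I]
Op 9: C0 write [C0 write: invalidate ['C1=S'] -> C0=M] -> [M,I,I,I] [MISS #9: write from S]
Op 10: C0 write [C0 write: already M (modified), no change] -> [M,I,I,I] [hit: write from M]
Op 11: C2 read [C2 read from I: others=['C0=M'] -> C2=S, others downsized to S] -> [S,I,S,I] [MISS #10: read from I]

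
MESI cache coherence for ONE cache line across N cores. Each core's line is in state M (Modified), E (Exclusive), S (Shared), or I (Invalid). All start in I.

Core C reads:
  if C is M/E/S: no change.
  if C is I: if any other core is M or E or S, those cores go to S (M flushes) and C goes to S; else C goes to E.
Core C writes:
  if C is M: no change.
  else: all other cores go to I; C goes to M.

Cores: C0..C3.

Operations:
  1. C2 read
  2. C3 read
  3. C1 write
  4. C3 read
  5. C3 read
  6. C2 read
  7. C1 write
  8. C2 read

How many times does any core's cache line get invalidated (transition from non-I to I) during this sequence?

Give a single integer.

Op 1: C2 read [C2 read from I: no other sharers -> C2=E (exclusive)] -> [I,I,E,I] (invalidations this op: 0; running total: 0)
Op 2: C3 read [C3 read from I: others=['C2=E'] -> C3=S, others downsized to S] -> [I,I,S,S] (invalidations this op: 0; running total: 0)
Op 3: C1 write [C1 write: invalidate ['C2=S', 'C3=S'] -> C1=M] -> [I,M,I,I] (invalidations this op: 2; running total: 2)
Op 4: C3 read [C3 read from I: others=['C1=M'] -> C3=S, others downsized to S] -> [I,S,I,S] (invalidations this op: 0; running total: 2)
Op 5: C3 read [C3 read: already in S, no change] -> [I,S,I,S] (invalidations this op: 0; running total: 2)
Op 6: C2 read [C2 read from I: others=['C1=S', 'C3=S'] -> C2=S, others downsized to S] -> [I,S,S,S] (invalidations this op: 0; running total: 2)
Op 7: C1 write [C1 write: invalidate ['C2=S', 'C3=S'] -> C1=M] -> [I,M,I,I] (invalidations this op: 2; running total: 4)
Op 8: C2 read [C2 read from I: others=['C1=M'] -> C2=S, others downsized to S] -> [I,S,S,I] (invalidations this op: 0; running total: 4)

Answer: 4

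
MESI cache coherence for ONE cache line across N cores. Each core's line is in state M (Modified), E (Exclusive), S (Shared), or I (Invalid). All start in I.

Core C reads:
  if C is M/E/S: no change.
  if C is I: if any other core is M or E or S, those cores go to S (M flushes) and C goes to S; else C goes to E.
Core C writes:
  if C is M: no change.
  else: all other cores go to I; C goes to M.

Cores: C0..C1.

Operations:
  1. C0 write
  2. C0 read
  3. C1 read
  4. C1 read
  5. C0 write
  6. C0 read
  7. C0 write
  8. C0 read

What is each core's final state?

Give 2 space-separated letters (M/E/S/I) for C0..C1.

Op 1: C0 write [C0 write: invalidate none -> C0=M] -> [M,I]
Op 2: C0 read [C0 read: already in M, no change] -> [M,I]
Op 3: C1 read [C1 read from I: others=['C0=M'] -> C1=S, others downsized to S] -> [S,S]
Op 4: C1 read [C1 read: already in S, no change] -> [S,S]
Op 5: C0 write [C0 write: invalidate ['C1=S'] -> C0=M] -> [M,I]
Op 6: C0 read [C0 read: already in M, no change] -> [M,I]
Op 7: C0 write [C0 write: already M (modified), no change] -> [M,I]
Op 8: C0 read [C0 read: already in M, no change] -> [M,I]

Answer: M I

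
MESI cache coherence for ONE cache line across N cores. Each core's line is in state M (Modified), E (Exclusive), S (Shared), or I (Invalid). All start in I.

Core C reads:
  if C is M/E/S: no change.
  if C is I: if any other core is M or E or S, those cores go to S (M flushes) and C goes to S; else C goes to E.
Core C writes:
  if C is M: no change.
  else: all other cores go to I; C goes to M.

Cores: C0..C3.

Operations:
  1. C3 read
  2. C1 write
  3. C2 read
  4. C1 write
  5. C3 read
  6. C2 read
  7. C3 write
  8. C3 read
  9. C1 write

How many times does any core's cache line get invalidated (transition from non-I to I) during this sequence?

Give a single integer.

Answer: 5

Derivation:
Op 1: C3 read [C3 read from I: no other sharers -> C3=E (exclusive)] -> [I,I,I,E] (invalidations this op: 0; running total: 0)
Op 2: C1 write [C1 write: invalidate ['C3=E'] -> C1=M] -> [I,M,I,I] (invalidations this op: 1; running total: 1)
Op 3: C2 read [C2 read from I: others=['C1=M'] -> C2=S, others downsized to S] -> [I,S,S,I] (invalidations this op: 0; running total: 1)
Op 4: C1 write [C1 write: invalidate ['C2=S'] -> C1=M] -> [I,M,I,I] (invalidations this op: 1; running total: 2)
Op 5: C3 read [C3 read from I: others=['C1=M'] -> C3=S, others downsized to S] -> [I,S,I,S] (invalidations this op: 0; running total: 2)
Op 6: C2 read [C2 read from I: others=['C1=S', 'C3=S'] -> C2=S, others downsized to S] -> [I,S,S,S] (invalidations this op: 0; running total: 2)
Op 7: C3 write [C3 write: invalidate ['C1=S', 'C2=S'] -> C3=M] -> [I,I,I,M] (invalidations this op: 2; running total: 4)
Op 8: C3 read [C3 read: already in M, no change] -> [I,I,I,M] (invalidations this op: 0; running total: 4)
Op 9: C1 write [C1 write: invalidate ['C3=M'] -> C1=M] -> [I,M,I,I] (invalidations this op: 1; running total: 5)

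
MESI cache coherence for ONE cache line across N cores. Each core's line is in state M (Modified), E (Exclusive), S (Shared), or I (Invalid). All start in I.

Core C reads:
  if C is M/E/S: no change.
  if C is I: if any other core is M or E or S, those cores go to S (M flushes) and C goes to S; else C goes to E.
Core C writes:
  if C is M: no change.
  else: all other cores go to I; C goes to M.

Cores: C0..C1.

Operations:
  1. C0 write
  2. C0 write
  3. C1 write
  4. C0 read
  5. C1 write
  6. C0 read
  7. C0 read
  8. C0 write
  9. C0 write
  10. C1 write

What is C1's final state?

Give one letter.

Answer: M

Derivation:
Op 1: C0 write [C0 write: invalidate none -> C0=M] -> [M,I]
Op 2: C0 write [C0 write: already M (modified), no change] -> [M,I]
Op 3: C1 write [C1 write: invalidate ['C0=M'] -> C1=M] -> [I,M]
Op 4: C0 read [C0 read from I: others=['C1=M'] -> C0=S, others downsized to S] -> [S,S]
Op 5: C1 write [C1 write: invalidate ['C0=S'] -> C1=M] -> [I,M]
Op 6: C0 read [C0 read from I: others=['C1=M'] -> C0=S, others downsized to S] -> [S,S]
Op 7: C0 read [C0 read: already in S, no change] -> [S,S]
Op 8: C0 write [C0 write: invalidate ['C1=S'] -> C0=M] -> [M,I]
Op 9: C0 write [C0 write: already M (modified), no change] -> [M,I]
Op 10: C1 write [C1 write: invalidate ['C0=M'] -> C1=M] -> [I,M]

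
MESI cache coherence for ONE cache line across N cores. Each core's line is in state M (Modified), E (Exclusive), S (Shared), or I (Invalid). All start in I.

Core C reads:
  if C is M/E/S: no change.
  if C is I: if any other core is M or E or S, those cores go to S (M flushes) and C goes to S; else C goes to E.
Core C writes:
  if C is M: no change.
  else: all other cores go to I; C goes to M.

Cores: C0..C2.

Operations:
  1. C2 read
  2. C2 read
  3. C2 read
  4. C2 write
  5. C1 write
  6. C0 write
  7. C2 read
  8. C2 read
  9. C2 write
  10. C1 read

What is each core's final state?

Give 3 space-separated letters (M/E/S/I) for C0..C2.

Op 1: C2 read [C2 read from I: no other sharers -> C2=E (exclusive)] -> [I,I,E]
Op 2: C2 read [C2 read: already in E, no change] -> [I,I,E]
Op 3: C2 read [C2 read: already in E, no change] -> [I,I,E]
Op 4: C2 write [C2 write: invalidate none -> C2=M] -> [I,I,M]
Op 5: C1 write [C1 write: invalidate ['C2=M'] -> C1=M] -> [I,M,I]
Op 6: C0 write [C0 write: invalidate ['C1=M'] -> C0=M] -> [M,I,I]
Op 7: C2 read [C2 read from I: others=['C0=M'] -> C2=S, others downsized to S] -> [S,I,S]
Op 8: C2 read [C2 read: already in S, no change] -> [S,I,S]
Op 9: C2 write [C2 write: invalidate ['C0=S'] -> C2=M] -> [I,I,M]
Op 10: C1 read [C1 read from I: others=['C2=M'] -> C1=S, others downsized to S] -> [I,S,S]

Answer: I S S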